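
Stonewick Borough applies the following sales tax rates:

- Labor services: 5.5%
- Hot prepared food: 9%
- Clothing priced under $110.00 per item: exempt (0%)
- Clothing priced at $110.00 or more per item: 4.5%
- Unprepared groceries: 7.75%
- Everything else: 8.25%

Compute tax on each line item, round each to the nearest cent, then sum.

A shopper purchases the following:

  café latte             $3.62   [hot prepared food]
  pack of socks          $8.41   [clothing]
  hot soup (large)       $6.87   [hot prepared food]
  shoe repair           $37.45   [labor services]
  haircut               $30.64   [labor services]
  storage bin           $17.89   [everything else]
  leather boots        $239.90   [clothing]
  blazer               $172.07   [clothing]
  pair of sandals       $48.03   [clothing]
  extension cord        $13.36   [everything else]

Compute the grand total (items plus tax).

$604.06

Café latte $3.62: hot prepared food → 9% → $0.33
Pack of socks $8.41: clothing, under $110.00 → 0% → $0.00
Hot soup (large) $6.87: hot prepared food → 9% → $0.62
Shoe repair $37.45: labor services → 5.5% → $2.06
Haircut $30.64: labor services → 5.5% → $1.69
Storage bin $17.89: everything else → 8.25% → $1.48
Leather boots $239.90: clothing, $110.00 or more → 4.5% → $10.80
Blazer $172.07: clothing, $110.00 or more → 4.5% → $7.74
Pair of sandals $48.03: clothing, under $110.00 → 0% → $0.00
Extension cord $13.36: everything else → 8.25% → $1.10
Subtotal = $578.24; tax = $25.82; total due = $604.06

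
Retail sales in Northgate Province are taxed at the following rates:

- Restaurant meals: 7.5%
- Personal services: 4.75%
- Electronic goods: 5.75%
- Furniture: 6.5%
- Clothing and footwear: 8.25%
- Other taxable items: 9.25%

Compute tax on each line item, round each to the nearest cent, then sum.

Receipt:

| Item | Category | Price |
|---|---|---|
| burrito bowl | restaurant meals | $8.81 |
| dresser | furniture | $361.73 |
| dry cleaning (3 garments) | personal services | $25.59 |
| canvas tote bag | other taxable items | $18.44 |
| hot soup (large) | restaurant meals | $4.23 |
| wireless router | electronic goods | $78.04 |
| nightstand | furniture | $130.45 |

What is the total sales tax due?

$40.39

Burrito bowl $8.81: restaurant meals → 7.5% → $0.66
Dresser $361.73: furniture → 6.5% → $23.51
Dry cleaning (3 garments) $25.59: personal services → 4.75% → $1.22
Canvas tote bag $18.44: other taxable items → 9.25% → $1.71
Hot soup (large) $4.23: restaurant meals → 7.5% → $0.32
Wireless router $78.04: electronic goods → 5.75% → $4.49
Nightstand $130.45: furniture → 6.5% → $8.48
Total tax = $0.66 + $23.51 + $1.22 + $1.71 + $0.32 + $4.49 + $8.48 = $40.39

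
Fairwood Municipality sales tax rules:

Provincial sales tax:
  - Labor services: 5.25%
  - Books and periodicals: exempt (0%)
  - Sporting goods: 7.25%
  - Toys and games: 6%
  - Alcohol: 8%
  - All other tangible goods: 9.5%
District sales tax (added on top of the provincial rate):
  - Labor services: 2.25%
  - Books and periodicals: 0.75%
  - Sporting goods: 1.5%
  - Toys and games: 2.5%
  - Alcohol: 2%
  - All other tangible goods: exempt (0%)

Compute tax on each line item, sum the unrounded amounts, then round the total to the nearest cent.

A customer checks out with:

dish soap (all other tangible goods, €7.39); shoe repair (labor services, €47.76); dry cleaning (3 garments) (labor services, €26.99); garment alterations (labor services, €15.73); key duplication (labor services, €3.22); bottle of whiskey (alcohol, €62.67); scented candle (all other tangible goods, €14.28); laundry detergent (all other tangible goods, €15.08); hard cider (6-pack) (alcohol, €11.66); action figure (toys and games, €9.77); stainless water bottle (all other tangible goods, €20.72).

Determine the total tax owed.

€20.75

Dish soap €7.39: all other tangible goods → 9.5% + 0% district = 9.5% → €0.70205
Shoe repair €47.76: labor services → 5.25% + 2.25% district = 7.5% → €3.582
Dry cleaning (3 garments) €26.99: labor services → 5.25% + 2.25% district = 7.5% → €2.02425
Garment alterations €15.73: labor services → 5.25% + 2.25% district = 7.5% → €1.17975
Key duplication €3.22: labor services → 5.25% + 2.25% district = 7.5% → €0.2415
Bottle of whiskey €62.67: alcohol → 8% + 2% district = 10% → €6.267
Scented candle €14.28: all other tangible goods → 9.5% + 0% district = 9.5% → €1.3566
Laundry detergent €15.08: all other tangible goods → 9.5% + 0% district = 9.5% → €1.4326
Hard cider (6-pack) €11.66: alcohol → 8% + 2% district = 10% → €1.166
Action figure €9.77: toys and games → 6% + 2.5% district = 8.5% → €0.83045
Stainless water bottle €20.72: all other tangible goods → 9.5% + 0% district = 9.5% → €1.9684
Unrounded tax sum = €20.7506 → €20.75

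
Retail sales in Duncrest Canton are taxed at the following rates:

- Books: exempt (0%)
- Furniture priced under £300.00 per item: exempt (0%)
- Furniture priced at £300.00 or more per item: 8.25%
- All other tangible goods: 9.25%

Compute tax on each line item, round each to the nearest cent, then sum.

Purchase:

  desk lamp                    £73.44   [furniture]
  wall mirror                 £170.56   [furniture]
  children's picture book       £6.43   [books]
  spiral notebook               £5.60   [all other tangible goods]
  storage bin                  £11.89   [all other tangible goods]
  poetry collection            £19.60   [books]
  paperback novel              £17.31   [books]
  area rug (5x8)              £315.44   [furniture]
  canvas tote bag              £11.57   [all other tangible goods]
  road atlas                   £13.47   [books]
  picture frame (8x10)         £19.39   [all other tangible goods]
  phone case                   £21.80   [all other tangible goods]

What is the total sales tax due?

£32.52

Desk lamp £73.44: furniture, under £300.00 → 0% → £0.00
Wall mirror £170.56: furniture, under £300.00 → 0% → £0.00
Children's picture book £6.43: books → 0% → £0.00
Spiral notebook £5.60: all other tangible goods → 9.25% → £0.52
Storage bin £11.89: all other tangible goods → 9.25% → £1.10
Poetry collection £19.60: books → 0% → £0.00
Paperback novel £17.31: books → 0% → £0.00
Area rug (5x8) £315.44: furniture, £300.00 or more → 8.25% → £26.02
Canvas tote bag £11.57: all other tangible goods → 9.25% → £1.07
Road atlas £13.47: books → 0% → £0.00
Picture frame (8x10) £19.39: all other tangible goods → 9.25% → £1.79
Phone case £21.80: all other tangible goods → 9.25% → £2.02
Total tax = £0.52 + £1.10 + £26.02 + £1.07 + £1.79 + £2.02 = £32.52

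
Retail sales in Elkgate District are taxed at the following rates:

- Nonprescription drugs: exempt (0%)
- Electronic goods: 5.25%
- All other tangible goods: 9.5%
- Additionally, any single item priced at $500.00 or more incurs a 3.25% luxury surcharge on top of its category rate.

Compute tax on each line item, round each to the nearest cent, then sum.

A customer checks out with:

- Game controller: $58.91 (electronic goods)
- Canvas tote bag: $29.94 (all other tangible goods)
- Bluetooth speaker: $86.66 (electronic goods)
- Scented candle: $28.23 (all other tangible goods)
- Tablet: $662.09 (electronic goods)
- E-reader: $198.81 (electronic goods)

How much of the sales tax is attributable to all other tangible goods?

Canvas tote bag $29.94: all other tangible goods → 9.5% → $2.84
Scented candle $28.23: all other tangible goods → 9.5% → $2.68
Tax on all other tangible goods = $2.84 + $2.68 = $5.52

$5.52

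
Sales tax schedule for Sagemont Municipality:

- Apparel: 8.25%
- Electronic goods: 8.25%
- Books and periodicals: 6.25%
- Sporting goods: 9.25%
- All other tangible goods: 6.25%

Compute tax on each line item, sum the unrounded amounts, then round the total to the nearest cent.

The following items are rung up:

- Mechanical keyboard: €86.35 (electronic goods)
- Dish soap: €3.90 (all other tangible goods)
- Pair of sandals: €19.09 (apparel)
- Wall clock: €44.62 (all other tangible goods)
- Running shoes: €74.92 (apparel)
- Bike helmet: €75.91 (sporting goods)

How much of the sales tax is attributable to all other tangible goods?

Dish soap €3.90: all other tangible goods → 6.25% → €0.24375
Wall clock €44.62: all other tangible goods → 6.25% → €2.78875
Tax on all other tangible goods: unrounded sum = €3.0325 → €3.03

€3.03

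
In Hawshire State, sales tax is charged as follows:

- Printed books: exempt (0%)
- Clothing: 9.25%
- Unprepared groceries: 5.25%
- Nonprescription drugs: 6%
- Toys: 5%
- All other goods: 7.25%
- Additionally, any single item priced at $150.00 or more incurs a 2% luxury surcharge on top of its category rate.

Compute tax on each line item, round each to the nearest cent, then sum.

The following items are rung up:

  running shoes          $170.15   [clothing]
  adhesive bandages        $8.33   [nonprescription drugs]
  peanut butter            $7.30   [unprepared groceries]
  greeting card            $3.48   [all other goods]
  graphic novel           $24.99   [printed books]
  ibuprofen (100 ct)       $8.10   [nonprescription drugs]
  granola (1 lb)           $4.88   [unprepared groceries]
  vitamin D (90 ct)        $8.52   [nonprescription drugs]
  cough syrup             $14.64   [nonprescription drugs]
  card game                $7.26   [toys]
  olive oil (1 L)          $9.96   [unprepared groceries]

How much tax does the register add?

$23.29

Running shoes $170.15: clothing → 9.25% + 2% surcharge = 11.25% → $19.14
Adhesive bandages $8.33: nonprescription drugs → 6% → $0.50
Peanut butter $7.30: unprepared groceries → 5.25% → $0.38
Greeting card $3.48: all other goods → 7.25% → $0.25
Graphic novel $24.99: printed books → 0% → $0.00
Ibuprofen (100 ct) $8.10: nonprescription drugs → 6% → $0.49
Granola (1 lb) $4.88: unprepared groceries → 5.25% → $0.26
Vitamin D (90 ct) $8.52: nonprescription drugs → 6% → $0.51
Cough syrup $14.64: nonprescription drugs → 6% → $0.88
Card game $7.26: toys → 5% → $0.36
Olive oil (1 L) $9.96: unprepared groceries → 5.25% → $0.52
Total tax = $19.14 + $0.50 + $0.38 + $0.25 + $0.49 + $0.26 + $0.51 + $0.88 + $0.36 + $0.52 = $23.29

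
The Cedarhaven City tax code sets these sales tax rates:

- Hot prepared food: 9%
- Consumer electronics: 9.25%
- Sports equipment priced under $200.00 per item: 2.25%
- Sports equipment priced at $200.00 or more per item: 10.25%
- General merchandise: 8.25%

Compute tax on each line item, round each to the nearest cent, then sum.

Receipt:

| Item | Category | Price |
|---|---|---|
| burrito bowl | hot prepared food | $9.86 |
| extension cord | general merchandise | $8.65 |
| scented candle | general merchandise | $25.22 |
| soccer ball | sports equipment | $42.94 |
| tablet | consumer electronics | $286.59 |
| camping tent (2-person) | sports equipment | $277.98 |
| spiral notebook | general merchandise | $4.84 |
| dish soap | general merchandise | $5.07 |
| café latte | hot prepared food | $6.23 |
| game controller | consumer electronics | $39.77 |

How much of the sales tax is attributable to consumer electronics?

$30.19

Tablet $286.59: consumer electronics → 9.25% → $26.51
Game controller $39.77: consumer electronics → 9.25% → $3.68
Tax on consumer electronics = $26.51 + $3.68 = $30.19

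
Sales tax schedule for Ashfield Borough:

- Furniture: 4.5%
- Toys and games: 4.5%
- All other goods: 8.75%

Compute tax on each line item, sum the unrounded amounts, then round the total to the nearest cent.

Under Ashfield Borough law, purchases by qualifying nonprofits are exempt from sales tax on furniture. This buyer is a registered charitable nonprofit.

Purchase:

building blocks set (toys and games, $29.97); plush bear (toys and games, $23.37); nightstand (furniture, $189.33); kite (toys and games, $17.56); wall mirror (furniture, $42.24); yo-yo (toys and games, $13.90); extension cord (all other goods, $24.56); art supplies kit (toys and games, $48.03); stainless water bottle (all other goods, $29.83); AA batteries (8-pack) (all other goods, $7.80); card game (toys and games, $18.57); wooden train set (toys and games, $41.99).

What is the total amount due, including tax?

$501.29

Building blocks set $29.97: toys and games → 4.5% → $1.34865
Plush bear $23.37: toys and games → 4.5% → $1.05165
Nightstand $189.33: furniture, buyer-exempt → 0% → $0.00
Kite $17.56: toys and games → 4.5% → $0.7902
Wall mirror $42.24: furniture, buyer-exempt → 0% → $0.00
Yo-yo $13.90: toys and games → 4.5% → $0.6255
Extension cord $24.56: all other goods → 8.75% → $2.149
Art supplies kit $48.03: toys and games → 4.5% → $2.16135
Stainless water bottle $29.83: all other goods → 8.75% → $2.610125
AA batteries (8-pack) $7.80: all other goods → 8.75% → $0.6825
Card game $18.57: toys and games → 4.5% → $0.83565
Wooden train set $41.99: toys and games → 4.5% → $1.88955
Subtotal = $487.15; unrounded tax = $14.144175 → $14.14; total due = $501.29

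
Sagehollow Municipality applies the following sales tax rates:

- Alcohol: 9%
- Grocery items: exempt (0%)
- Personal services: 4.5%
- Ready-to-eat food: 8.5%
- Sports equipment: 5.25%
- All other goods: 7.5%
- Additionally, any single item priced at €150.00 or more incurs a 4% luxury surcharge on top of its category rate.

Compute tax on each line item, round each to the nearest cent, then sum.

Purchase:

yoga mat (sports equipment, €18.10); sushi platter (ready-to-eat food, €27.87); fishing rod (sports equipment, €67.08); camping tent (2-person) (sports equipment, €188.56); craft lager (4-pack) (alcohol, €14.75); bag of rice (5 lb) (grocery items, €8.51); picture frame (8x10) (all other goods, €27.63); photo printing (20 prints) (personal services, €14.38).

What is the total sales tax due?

Yoga mat €18.10: sports equipment → 5.25% → €0.95
Sushi platter €27.87: ready-to-eat food → 8.5% → €2.37
Fishing rod €67.08: sports equipment → 5.25% → €3.52
Camping tent (2-person) €188.56: sports equipment → 5.25% + 4% surcharge = 9.25% → €17.44
Craft lager (4-pack) €14.75: alcohol → 9% → €1.33
Bag of rice (5 lb) €8.51: grocery items → 0% → €0.00
Picture frame (8x10) €27.63: all other goods → 7.5% → €2.07
Photo printing (20 prints) €14.38: personal services → 4.5% → €0.65
Total tax = €0.95 + €2.37 + €3.52 + €17.44 + €1.33 + €2.07 + €0.65 = €28.33

€28.33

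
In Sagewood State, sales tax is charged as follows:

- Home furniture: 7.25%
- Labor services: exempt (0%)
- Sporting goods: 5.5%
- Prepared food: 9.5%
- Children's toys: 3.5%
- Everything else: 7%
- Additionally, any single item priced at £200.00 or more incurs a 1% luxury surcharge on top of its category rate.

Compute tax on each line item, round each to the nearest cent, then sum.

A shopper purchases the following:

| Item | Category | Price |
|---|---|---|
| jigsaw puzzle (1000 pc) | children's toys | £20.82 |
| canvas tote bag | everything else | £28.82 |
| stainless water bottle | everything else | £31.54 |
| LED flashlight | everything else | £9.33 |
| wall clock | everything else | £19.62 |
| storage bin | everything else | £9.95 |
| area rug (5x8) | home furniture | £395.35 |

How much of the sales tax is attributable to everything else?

Canvas tote bag £28.82: everything else → 7% → £2.02
Stainless water bottle £31.54: everything else → 7% → £2.21
LED flashlight £9.33: everything else → 7% → £0.65
Wall clock £19.62: everything else → 7% → £1.37
Storage bin £9.95: everything else → 7% → £0.70
Tax on everything else = £2.02 + £2.21 + £0.65 + £1.37 + £0.70 = £6.95

£6.95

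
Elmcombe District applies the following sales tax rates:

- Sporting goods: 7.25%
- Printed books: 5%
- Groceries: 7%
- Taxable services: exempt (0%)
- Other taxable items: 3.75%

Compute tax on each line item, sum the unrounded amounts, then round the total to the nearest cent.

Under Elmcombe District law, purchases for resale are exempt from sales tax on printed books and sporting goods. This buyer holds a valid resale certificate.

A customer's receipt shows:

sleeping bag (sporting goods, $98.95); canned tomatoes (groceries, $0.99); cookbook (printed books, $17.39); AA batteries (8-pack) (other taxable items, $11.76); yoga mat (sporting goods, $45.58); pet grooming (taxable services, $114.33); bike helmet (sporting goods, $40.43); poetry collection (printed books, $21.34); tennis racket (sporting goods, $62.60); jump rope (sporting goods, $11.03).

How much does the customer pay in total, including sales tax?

Sleeping bag $98.95: sporting goods, buyer-exempt → 0% → $0.00
Canned tomatoes $0.99: groceries → 7% → $0.0693
Cookbook $17.39: printed books, buyer-exempt → 0% → $0.00
AA batteries (8-pack) $11.76: other taxable items → 3.75% → $0.441
Yoga mat $45.58: sporting goods, buyer-exempt → 0% → $0.00
Pet grooming $114.33: taxable services → 0% → $0.00
Bike helmet $40.43: sporting goods, buyer-exempt → 0% → $0.00
Poetry collection $21.34: printed books, buyer-exempt → 0% → $0.00
Tennis racket $62.60: sporting goods, buyer-exempt → 0% → $0.00
Jump rope $11.03: sporting goods, buyer-exempt → 0% → $0.00
Subtotal = $424.40; unrounded tax = $0.5103 → $0.51; total due = $424.91

$424.91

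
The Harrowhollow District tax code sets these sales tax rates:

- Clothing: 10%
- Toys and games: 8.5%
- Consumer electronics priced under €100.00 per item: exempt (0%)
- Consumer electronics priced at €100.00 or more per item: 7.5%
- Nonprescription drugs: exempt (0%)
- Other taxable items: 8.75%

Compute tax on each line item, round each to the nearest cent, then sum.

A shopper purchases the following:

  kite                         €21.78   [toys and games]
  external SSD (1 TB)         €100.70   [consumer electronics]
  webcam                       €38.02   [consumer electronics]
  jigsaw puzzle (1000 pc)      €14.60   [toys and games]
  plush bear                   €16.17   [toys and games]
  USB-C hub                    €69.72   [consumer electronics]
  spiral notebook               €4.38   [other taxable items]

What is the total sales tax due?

€12.39

Kite €21.78: toys and games → 8.5% → €1.85
External SSD (1 TB) €100.70: consumer electronics, €100.00 or more → 7.5% → €7.55
Webcam €38.02: consumer electronics, under €100.00 → 0% → €0.00
Jigsaw puzzle (1000 pc) €14.60: toys and games → 8.5% → €1.24
Plush bear €16.17: toys and games → 8.5% → €1.37
USB-C hub €69.72: consumer electronics, under €100.00 → 0% → €0.00
Spiral notebook €4.38: other taxable items → 8.75% → €0.38
Total tax = €1.85 + €7.55 + €1.24 + €1.37 + €0.38 = €12.39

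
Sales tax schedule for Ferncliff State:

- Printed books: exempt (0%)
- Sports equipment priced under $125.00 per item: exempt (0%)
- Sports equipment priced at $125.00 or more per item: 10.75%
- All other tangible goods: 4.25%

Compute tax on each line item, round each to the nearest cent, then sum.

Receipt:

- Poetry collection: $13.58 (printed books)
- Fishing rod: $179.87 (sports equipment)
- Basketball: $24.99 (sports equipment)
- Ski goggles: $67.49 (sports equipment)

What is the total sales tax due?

Poetry collection $13.58: printed books → 0% → $0.00
Fishing rod $179.87: sports equipment, $125.00 or more → 10.75% → $19.34
Basketball $24.99: sports equipment, under $125.00 → 0% → $0.00
Ski goggles $67.49: sports equipment, under $125.00 → 0% → $0.00
Total tax = $19.34

$19.34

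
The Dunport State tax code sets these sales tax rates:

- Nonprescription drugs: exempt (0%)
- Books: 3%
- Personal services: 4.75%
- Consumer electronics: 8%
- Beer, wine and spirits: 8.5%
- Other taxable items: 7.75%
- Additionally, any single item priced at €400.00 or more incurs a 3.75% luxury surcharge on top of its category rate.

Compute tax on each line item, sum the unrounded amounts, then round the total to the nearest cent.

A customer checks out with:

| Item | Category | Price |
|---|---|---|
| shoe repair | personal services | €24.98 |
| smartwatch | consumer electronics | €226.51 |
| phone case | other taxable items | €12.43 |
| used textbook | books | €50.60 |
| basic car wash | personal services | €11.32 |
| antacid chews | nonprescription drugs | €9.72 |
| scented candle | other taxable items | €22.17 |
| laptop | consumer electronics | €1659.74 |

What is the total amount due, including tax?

Shoe repair €24.98: personal services → 4.75% → €1.18655
Smartwatch €226.51: consumer electronics → 8% → €18.1208
Phone case €12.43: other taxable items → 7.75% → €0.963325
Used textbook €50.60: books → 3% → €1.518
Basic car wash €11.32: personal services → 4.75% → €0.5377
Antacid chews €9.72: nonprescription drugs → 0% → €0.00
Scented candle €22.17: other taxable items → 7.75% → €1.718175
Laptop €1659.74: consumer electronics → 8% + 3.75% surcharge = 11.75% → €195.01945
Subtotal = €2017.47; unrounded tax = €219.064 → €219.06; total due = €2236.53

€2236.53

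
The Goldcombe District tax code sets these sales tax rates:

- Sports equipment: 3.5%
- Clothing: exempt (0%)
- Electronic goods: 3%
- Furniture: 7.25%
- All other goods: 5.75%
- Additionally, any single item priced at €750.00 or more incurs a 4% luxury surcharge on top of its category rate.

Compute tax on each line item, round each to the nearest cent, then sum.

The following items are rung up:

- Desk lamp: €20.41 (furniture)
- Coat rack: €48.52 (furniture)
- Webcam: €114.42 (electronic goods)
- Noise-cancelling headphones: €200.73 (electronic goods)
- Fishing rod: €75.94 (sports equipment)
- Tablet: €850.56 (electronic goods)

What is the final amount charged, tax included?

€1387.23

Desk lamp €20.41: furniture → 7.25% → €1.48
Coat rack €48.52: furniture → 7.25% → €3.52
Webcam €114.42: electronic goods → 3% → €3.43
Noise-cancelling headphones €200.73: electronic goods → 3% → €6.02
Fishing rod €75.94: sports equipment → 3.5% → €2.66
Tablet €850.56: electronic goods → 3% + 4% surcharge = 7% → €59.54
Subtotal = €1310.58; tax = €76.65; total due = €1387.23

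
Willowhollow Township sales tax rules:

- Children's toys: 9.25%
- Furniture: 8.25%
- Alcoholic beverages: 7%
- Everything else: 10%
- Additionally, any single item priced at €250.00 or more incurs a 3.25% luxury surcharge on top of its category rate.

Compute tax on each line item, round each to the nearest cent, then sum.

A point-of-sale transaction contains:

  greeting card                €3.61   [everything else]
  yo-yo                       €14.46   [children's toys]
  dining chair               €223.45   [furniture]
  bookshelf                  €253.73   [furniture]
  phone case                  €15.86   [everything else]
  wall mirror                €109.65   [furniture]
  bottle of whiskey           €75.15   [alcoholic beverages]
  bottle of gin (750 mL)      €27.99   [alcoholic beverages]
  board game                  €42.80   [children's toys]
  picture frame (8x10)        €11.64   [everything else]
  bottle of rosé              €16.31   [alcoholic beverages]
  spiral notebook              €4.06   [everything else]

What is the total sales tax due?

Greeting card €3.61: everything else → 10% → €0.36
Yo-yo €14.46: children's toys → 9.25% → €1.34
Dining chair €223.45: furniture → 8.25% → €18.43
Bookshelf €253.73: furniture → 8.25% + 3.25% surcharge = 11.5% → €29.18
Phone case €15.86: everything else → 10% → €1.59
Wall mirror €109.65: furniture → 8.25% → €9.05
Bottle of whiskey €75.15: alcoholic beverages → 7% → €5.26
Bottle of gin (750 mL) €27.99: alcoholic beverages → 7% → €1.96
Board game €42.80: children's toys → 9.25% → €3.96
Picture frame (8x10) €11.64: everything else → 10% → €1.16
Bottle of rosé €16.31: alcoholic beverages → 7% → €1.14
Spiral notebook €4.06: everything else → 10% → €0.41
Total tax = €0.36 + €1.34 + €18.43 + €29.18 + €1.59 + €9.05 + €5.26 + €1.96 + €3.96 + €1.16 + €1.14 + €0.41 = €73.84

€73.84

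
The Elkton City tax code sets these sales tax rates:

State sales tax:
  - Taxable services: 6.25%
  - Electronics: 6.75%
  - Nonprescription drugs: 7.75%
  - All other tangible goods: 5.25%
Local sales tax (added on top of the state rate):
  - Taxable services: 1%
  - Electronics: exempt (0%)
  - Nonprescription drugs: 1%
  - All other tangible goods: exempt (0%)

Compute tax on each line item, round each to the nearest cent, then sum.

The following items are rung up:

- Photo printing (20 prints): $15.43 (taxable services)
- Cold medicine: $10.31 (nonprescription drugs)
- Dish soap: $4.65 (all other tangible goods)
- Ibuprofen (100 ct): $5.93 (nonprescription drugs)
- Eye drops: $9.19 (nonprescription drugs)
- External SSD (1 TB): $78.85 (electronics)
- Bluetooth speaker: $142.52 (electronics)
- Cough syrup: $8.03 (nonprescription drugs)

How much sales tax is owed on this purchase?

$19.22

Photo printing (20 prints) $15.43: taxable services → 6.25% + 1% local = 7.25% → $1.12
Cold medicine $10.31: nonprescription drugs → 7.75% + 1% local = 8.75% → $0.90
Dish soap $4.65: all other tangible goods → 5.25% + 0% local = 5.25% → $0.24
Ibuprofen (100 ct) $5.93: nonprescription drugs → 7.75% + 1% local = 8.75% → $0.52
Eye drops $9.19: nonprescription drugs → 7.75% + 1% local = 8.75% → $0.80
External SSD (1 TB) $78.85: electronics → 6.75% + 0% local = 6.75% → $5.32
Bluetooth speaker $142.52: electronics → 6.75% + 0% local = 6.75% → $9.62
Cough syrup $8.03: nonprescription drugs → 7.75% + 1% local = 8.75% → $0.70
Total tax = $1.12 + $0.90 + $0.24 + $0.52 + $0.80 + $5.32 + $9.62 + $0.70 = $19.22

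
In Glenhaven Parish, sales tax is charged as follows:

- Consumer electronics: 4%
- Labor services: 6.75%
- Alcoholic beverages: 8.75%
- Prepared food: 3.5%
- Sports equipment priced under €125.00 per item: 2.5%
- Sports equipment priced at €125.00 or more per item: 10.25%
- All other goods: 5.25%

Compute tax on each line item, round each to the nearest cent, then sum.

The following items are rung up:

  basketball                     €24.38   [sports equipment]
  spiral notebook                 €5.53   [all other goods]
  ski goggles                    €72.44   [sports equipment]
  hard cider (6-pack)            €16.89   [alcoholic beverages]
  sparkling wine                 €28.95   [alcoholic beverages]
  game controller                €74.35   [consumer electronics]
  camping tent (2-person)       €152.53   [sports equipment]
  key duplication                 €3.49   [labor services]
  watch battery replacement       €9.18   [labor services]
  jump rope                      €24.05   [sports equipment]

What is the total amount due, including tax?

Basketball €24.38: sports equipment, under €125.00 → 2.5% → €0.61
Spiral notebook €5.53: all other goods → 5.25% → €0.29
Ski goggles €72.44: sports equipment, under €125.00 → 2.5% → €1.81
Hard cider (6-pack) €16.89: alcoholic beverages → 8.75% → €1.48
Sparkling wine €28.95: alcoholic beverages → 8.75% → €2.53
Game controller €74.35: consumer electronics → 4% → €2.97
Camping tent (2-person) €152.53: sports equipment, €125.00 or more → 10.25% → €15.63
Key duplication €3.49: labor services → 6.75% → €0.24
Watch battery replacement €9.18: labor services → 6.75% → €0.62
Jump rope €24.05: sports equipment, under €125.00 → 2.5% → €0.60
Subtotal = €411.79; tax = €26.78; total due = €438.57

€438.57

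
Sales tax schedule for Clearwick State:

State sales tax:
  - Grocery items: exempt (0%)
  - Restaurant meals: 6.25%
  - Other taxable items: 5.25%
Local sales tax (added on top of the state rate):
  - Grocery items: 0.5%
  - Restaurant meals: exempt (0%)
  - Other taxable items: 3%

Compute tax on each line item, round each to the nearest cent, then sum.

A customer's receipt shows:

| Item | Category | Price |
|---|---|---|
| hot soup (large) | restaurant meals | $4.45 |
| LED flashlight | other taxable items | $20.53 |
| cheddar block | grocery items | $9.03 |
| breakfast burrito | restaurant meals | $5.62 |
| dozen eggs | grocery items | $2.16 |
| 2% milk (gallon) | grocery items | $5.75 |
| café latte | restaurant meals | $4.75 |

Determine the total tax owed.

Hot soup (large) $4.45: restaurant meals → 6.25% + 0% local = 6.25% → $0.28
LED flashlight $20.53: other taxable items → 5.25% + 3% local = 8.25% → $1.69
Cheddar block $9.03: grocery items → 0% + 0.5% local = 0.5% → $0.05
Breakfast burrito $5.62: restaurant meals → 6.25% + 0% local = 6.25% → $0.35
Dozen eggs $2.16: grocery items → 0% + 0.5% local = 0.5% → $0.01
2% milk (gallon) $5.75: grocery items → 0% + 0.5% local = 0.5% → $0.03
Café latte $4.75: restaurant meals → 6.25% + 0% local = 6.25% → $0.30
Total tax = $0.28 + $1.69 + $0.05 + $0.35 + $0.01 + $0.03 + $0.30 = $2.71

$2.71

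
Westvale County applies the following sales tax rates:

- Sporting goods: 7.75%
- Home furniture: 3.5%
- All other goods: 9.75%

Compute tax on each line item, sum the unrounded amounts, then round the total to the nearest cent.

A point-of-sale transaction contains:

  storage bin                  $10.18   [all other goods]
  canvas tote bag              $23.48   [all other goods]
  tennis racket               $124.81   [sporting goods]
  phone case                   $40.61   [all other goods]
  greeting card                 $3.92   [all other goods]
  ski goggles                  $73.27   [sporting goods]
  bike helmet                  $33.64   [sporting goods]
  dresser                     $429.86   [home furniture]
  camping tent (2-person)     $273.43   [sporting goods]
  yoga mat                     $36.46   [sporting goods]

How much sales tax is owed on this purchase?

$64.64

Storage bin $10.18: all other goods → 9.75% → $0.99255
Canvas tote bag $23.48: all other goods → 9.75% → $2.2893
Tennis racket $124.81: sporting goods → 7.75% → $9.672775
Phone case $40.61: all other goods → 9.75% → $3.959475
Greeting card $3.92: all other goods → 9.75% → $0.3822
Ski goggles $73.27: sporting goods → 7.75% → $5.678425
Bike helmet $33.64: sporting goods → 7.75% → $2.6071
Dresser $429.86: home furniture → 3.5% → $15.0451
Camping tent (2-person) $273.43: sporting goods → 7.75% → $21.190825
Yoga mat $36.46: sporting goods → 7.75% → $2.82565
Unrounded tax sum = $64.6434 → $64.64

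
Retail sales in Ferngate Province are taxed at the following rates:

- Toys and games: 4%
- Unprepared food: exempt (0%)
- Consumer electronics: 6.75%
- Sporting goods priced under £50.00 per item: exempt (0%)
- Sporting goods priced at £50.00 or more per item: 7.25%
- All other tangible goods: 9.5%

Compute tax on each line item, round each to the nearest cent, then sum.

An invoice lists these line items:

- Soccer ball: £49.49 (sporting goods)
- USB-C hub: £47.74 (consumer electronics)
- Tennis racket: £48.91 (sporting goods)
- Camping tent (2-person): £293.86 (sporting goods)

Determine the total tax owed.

Soccer ball £49.49: sporting goods, under £50.00 → 0% → £0.00
USB-C hub £47.74: consumer electronics → 6.75% → £3.22
Tennis racket £48.91: sporting goods, under £50.00 → 0% → £0.00
Camping tent (2-person) £293.86: sporting goods, £50.00 or more → 7.25% → £21.30
Total tax = £3.22 + £21.30 = £24.52

£24.52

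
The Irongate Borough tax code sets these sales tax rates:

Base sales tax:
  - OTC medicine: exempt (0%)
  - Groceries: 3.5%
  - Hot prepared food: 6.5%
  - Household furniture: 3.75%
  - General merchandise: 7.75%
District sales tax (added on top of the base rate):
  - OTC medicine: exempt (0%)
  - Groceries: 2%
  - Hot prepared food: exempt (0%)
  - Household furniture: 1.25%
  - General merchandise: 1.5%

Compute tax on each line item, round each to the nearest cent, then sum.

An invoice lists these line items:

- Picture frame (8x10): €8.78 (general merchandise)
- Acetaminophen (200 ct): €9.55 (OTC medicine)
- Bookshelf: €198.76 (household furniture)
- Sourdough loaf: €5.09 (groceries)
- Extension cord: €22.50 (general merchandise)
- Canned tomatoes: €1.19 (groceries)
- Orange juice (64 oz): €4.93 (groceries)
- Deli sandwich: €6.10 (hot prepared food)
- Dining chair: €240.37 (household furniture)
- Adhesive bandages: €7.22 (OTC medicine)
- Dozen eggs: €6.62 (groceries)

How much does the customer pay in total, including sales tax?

Picture frame (8x10) €8.78: general merchandise → 7.75% + 1.5% district = 9.25% → €0.81
Acetaminophen (200 ct) €9.55: OTC medicine → 0% + 0% district = 0% → €0.00
Bookshelf €198.76: household furniture → 3.75% + 1.25% district = 5% → €9.94
Sourdough loaf €5.09: groceries → 3.5% + 2% district = 5.5% → €0.28
Extension cord €22.50: general merchandise → 7.75% + 1.5% district = 9.25% → €2.08
Canned tomatoes €1.19: groceries → 3.5% + 2% district = 5.5% → €0.07
Orange juice (64 oz) €4.93: groceries → 3.5% + 2% district = 5.5% → €0.27
Deli sandwich €6.10: hot prepared food → 6.5% + 0% district = 6.5% → €0.40
Dining chair €240.37: household furniture → 3.75% + 1.25% district = 5% → €12.02
Adhesive bandages €7.22: OTC medicine → 0% + 0% district = 0% → €0.00
Dozen eggs €6.62: groceries → 3.5% + 2% district = 5.5% → €0.36
Subtotal = €511.11; tax = €26.23; total due = €537.34

€537.34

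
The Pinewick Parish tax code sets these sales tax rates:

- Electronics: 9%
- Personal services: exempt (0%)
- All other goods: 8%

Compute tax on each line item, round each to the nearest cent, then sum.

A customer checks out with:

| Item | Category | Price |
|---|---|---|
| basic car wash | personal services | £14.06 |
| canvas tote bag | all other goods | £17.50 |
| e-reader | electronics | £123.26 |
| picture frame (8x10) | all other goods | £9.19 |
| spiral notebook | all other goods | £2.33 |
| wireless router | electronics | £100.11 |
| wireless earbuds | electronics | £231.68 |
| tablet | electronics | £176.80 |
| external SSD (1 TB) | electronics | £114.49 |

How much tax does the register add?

Basic car wash £14.06: personal services → 0% → £0.00
Canvas tote bag £17.50: all other goods → 8% → £1.40
E-reader £123.26: electronics → 9% → £11.09
Picture frame (8x10) £9.19: all other goods → 8% → £0.74
Spiral notebook £2.33: all other goods → 8% → £0.19
Wireless router £100.11: electronics → 9% → £9.01
Wireless earbuds £231.68: electronics → 9% → £20.85
Tablet £176.80: electronics → 9% → £15.91
External SSD (1 TB) £114.49: electronics → 9% → £10.30
Total tax = £1.40 + £11.09 + £0.74 + £0.19 + £9.01 + £20.85 + £15.91 + £10.30 = £69.49

£69.49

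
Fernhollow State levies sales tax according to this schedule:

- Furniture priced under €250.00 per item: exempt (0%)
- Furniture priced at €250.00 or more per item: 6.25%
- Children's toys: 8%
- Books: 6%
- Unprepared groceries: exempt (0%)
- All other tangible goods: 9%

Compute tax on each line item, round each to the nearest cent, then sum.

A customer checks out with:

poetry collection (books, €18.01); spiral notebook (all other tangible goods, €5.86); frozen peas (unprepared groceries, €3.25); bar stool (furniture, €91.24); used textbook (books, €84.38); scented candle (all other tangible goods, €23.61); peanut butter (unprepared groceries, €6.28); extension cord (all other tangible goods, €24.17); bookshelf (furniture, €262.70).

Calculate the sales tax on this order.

€27.39

Poetry collection €18.01: books → 6% → €1.08
Spiral notebook €5.86: all other tangible goods → 9% → €0.53
Frozen peas €3.25: unprepared groceries → 0% → €0.00
Bar stool €91.24: furniture, under €250.00 → 0% → €0.00
Used textbook €84.38: books → 6% → €5.06
Scented candle €23.61: all other tangible goods → 9% → €2.12
Peanut butter €6.28: unprepared groceries → 0% → €0.00
Extension cord €24.17: all other tangible goods → 9% → €2.18
Bookshelf €262.70: furniture, €250.00 or more → 6.25% → €16.42
Total tax = €1.08 + €0.53 + €5.06 + €2.12 + €2.18 + €16.42 = €27.39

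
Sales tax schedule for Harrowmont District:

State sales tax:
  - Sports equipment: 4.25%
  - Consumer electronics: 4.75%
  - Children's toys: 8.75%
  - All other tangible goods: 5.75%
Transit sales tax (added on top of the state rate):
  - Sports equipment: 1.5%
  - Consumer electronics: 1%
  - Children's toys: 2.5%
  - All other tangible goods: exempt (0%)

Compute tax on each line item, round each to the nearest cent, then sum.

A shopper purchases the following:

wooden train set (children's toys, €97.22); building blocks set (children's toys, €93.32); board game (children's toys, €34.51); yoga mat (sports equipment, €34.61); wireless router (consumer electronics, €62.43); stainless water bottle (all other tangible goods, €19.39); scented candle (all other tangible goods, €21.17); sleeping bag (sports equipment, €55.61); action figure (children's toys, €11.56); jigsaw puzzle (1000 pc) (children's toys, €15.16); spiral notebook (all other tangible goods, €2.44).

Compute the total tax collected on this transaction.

Wooden train set €97.22: children's toys → 8.75% + 2.5% transit = 11.25% → €10.94
Building blocks set €93.32: children's toys → 8.75% + 2.5% transit = 11.25% → €10.50
Board game €34.51: children's toys → 8.75% + 2.5% transit = 11.25% → €3.88
Yoga mat €34.61: sports equipment → 4.25% + 1.5% transit = 5.75% → €1.99
Wireless router €62.43: consumer electronics → 4.75% + 1% transit = 5.75% → €3.59
Stainless water bottle €19.39: all other tangible goods → 5.75% + 0% transit = 5.75% → €1.11
Scented candle €21.17: all other tangible goods → 5.75% + 0% transit = 5.75% → €1.22
Sleeping bag €55.61: sports equipment → 4.25% + 1.5% transit = 5.75% → €3.20
Action figure €11.56: children's toys → 8.75% + 2.5% transit = 11.25% → €1.30
Jigsaw puzzle (1000 pc) €15.16: children's toys → 8.75% + 2.5% transit = 11.25% → €1.71
Spiral notebook €2.44: all other tangible goods → 5.75% + 0% transit = 5.75% → €0.14
Total tax = €10.94 + €10.50 + €3.88 + €1.99 + €3.59 + €1.11 + €1.22 + €3.20 + €1.30 + €1.71 + €0.14 = €39.58

€39.58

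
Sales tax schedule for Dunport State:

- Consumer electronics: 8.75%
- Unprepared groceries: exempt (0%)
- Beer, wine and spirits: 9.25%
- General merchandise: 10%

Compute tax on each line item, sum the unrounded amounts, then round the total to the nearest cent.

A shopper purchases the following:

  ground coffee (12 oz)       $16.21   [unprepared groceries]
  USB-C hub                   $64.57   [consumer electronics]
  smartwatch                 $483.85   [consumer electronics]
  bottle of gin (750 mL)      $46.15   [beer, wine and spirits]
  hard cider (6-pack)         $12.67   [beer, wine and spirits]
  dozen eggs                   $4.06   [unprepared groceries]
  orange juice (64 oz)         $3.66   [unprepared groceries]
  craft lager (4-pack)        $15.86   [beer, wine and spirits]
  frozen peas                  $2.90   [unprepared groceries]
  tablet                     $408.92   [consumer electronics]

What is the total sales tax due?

Ground coffee (12 oz) $16.21: unprepared groceries → 0% → $0.00
USB-C hub $64.57: consumer electronics → 8.75% → $5.649875
Smartwatch $483.85: consumer electronics → 8.75% → $42.336875
Bottle of gin (750 mL) $46.15: beer, wine and spirits → 9.25% → $4.268875
Hard cider (6-pack) $12.67: beer, wine and spirits → 9.25% → $1.171975
Dozen eggs $4.06: unprepared groceries → 0% → $0.00
Orange juice (64 oz) $3.66: unprepared groceries → 0% → $0.00
Craft lager (4-pack) $15.86: beer, wine and spirits → 9.25% → $1.46705
Frozen peas $2.90: unprepared groceries → 0% → $0.00
Tablet $408.92: consumer electronics → 8.75% → $35.7805
Unrounded tax sum = $90.67515 → $90.68

$90.68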